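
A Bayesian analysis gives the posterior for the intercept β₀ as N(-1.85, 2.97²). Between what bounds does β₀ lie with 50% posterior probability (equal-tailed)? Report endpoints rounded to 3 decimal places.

[-3.853, 0.153]

The posterior is symmetric, so the 50% equal-tailed interval is β₀ = -1.85 ± z·2.97 with z = 0.674.
Half-width: 0.674 × 2.97 = 2.003.
-1.85 − 2.003 = -3.853; -1.85 + 2.003 = 0.153.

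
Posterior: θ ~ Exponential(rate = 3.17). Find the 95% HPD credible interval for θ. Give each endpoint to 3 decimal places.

[0.000, 0.945]

The exponential density is strictly decreasing on [0, ∞), so the HPD interval is anchored at 0: [0, q] with P(θ ≤ q) = 0.95.
q = −ln(1 − 0.95) / 3.17 = 2.9957 / 3.17 = 0.945.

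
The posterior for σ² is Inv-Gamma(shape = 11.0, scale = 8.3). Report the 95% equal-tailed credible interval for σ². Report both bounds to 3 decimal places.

Inverse-Gamma(11.0, 8.3) quantiles: F⁻¹(0.025) and F⁻¹(0.975).
Equivalently, 1/σ² ~ Gamma(11.0, rate = 8.3); invert its 0.975 and 0.025 quantiles.
Posterior mean ≈ 0.830, SD ≈ 0.277; a Normal approximation gives roughly [0.288, 1.372].
Exact: lower = 0.451; upper = 1.512.

[0.451, 1.512]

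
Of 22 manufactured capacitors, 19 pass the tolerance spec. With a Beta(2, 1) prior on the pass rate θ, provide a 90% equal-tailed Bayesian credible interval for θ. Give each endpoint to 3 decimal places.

Posterior: Beta(2+19, 1+3) = Beta(21, 4).
Equal-tailed 90% interval: the 0.05 and 0.95 quantiles of Beta(21, 4).
Posterior mean ≈ 0.840, SD ≈ 0.072; a Normal approximation gives roughly [0.722, 0.958].
Exact: F⁻¹(0.05) = 0.708; F⁻¹(0.95) = 0.941.

[0.708, 0.941]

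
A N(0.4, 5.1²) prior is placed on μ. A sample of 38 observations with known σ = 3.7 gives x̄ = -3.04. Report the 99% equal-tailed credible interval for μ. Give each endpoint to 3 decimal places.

[-4.528, -1.458]

Posterior precision = 1/5.1² + 38/3.7² = 0.0384 + 2.7757 = 2.8142, so posterior SD = 0.5961.
Posterior mean = (0.4/5.1² + 38·-3.04/3.7²) / 2.8142 = -2.9930.
Interval: -2.9930 ± 2.576 × 0.5961 → [-4.528, -1.458].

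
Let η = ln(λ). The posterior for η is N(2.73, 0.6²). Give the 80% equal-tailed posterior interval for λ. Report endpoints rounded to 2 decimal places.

On the log scale the 80% interval is 2.73 ± 1.282 × 0.6 = [1.9611, 3.4989].
Exponentiate: [e^1.9611, e^3.4989] = [7.11, 33.08].

[7.11, 33.08]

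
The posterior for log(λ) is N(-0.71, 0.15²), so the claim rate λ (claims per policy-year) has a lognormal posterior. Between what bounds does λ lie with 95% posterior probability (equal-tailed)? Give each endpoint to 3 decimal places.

On the log scale the 95% interval is -0.71 ± 1.960 × 0.15 = [-1.0040, -0.4160].
Exponentiate: [e^-1.0040, e^-0.4160] = [0.366, 0.660].

[0.366, 0.660]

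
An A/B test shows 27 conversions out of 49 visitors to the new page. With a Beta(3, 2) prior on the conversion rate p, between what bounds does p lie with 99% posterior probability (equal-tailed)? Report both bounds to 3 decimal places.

Posterior: Beta(3+27, 2+22) = Beta(30, 24).
Equal-tailed 99% interval: the 0.005 and 0.995 quantiles of Beta(30, 24).
Posterior mean ≈ 0.556, SD ≈ 0.067; a Normal approximation gives roughly [0.383, 0.728].
Exact: F⁻¹(0.005) = 0.382; F⁻¹(0.995) = 0.721.

[0.382, 0.721]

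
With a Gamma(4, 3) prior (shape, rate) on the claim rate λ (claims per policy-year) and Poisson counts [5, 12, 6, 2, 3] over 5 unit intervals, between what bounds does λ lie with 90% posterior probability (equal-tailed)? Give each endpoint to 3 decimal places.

[2.912, 5.230]

Posterior: Gamma(4+28, 3+5) = Gamma(32, 8) (shape, rate).
Equal-tailed 90% interval: Gamma(32, 8) quantiles at 0.05 and 0.95.
Posterior mean ≈ 4.000, SD ≈ 0.707; a Normal approximation gives roughly [2.837, 5.163].
Exact: lower = 2.912; upper = 5.230.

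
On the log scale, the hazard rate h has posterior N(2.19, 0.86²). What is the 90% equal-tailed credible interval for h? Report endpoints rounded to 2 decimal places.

[2.17, 36.77]

On the log scale the 90% interval is 2.19 ± 1.645 × 0.86 = [0.7754, 3.6046].
Exponentiate: [e^0.7754, e^3.6046] = [2.17, 36.77].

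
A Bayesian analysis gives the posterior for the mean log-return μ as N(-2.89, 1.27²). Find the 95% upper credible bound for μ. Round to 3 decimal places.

-0.801

Need U with P(μ ≤ U) = 0.95: U = -2.89 + z_{0.05}·1.27.
z = 1.645; U = -2.89 + 1.645 × 1.27 = -0.801.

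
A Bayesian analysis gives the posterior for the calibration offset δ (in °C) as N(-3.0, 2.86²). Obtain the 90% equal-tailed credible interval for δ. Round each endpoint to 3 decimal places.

The posterior is symmetric, so the 90% equal-tailed interval is δ = -3.0 ± z·2.86 with z = 1.645.
Half-width: 1.645 × 2.86 = 4.704.
-3.0 − 4.704 = -7.704; -3.0 + 4.704 = 1.704.

[-7.704, 1.704]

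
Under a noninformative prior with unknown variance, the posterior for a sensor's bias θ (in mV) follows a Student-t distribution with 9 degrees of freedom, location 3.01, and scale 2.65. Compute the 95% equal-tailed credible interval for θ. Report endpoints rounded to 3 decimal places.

The t_9 distribution is symmetric; the 95% interval is 3.01 ± t·2.65 with t_{0.975,9} = 2.262.
Half-width: 2.262 × 2.65 = 5.995.
3.01 − 5.995 = -2.985; 3.01 + 5.995 = 9.005.

[-2.985, 9.005]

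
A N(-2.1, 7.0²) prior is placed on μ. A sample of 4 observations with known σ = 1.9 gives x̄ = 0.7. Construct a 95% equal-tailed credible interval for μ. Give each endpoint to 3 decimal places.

Posterior precision = 1/7.0² + 4/1.9² = 0.0204 + 1.1080 = 1.1284, so posterior SD = 0.9414.
Posterior mean = (-2.1/7.0² + 4·0.7/1.9²) / 1.1284 = 0.6494.
Interval: 0.6494 ± 1.960 × 0.9414 → [-1.196, 2.494].

[-1.196, 2.494]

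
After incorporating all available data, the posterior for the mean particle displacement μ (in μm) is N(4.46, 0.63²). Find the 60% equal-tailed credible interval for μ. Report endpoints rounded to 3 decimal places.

The posterior is symmetric, so the 60% equal-tailed interval is μ = 4.46 ± z·0.63 with z = 0.842.
Half-width: 0.842 × 0.63 = 0.530.
4.46 − 0.530 = 3.930; 4.46 + 0.530 = 4.990.

[3.930, 4.990]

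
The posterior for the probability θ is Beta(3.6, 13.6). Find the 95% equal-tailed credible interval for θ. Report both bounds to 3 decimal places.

[0.058, 0.424]

Posterior: Beta(3.6, 13.6).
Equal-tailed 95% interval: the 0.025 and 0.975 quantiles of Beta(3.6, 13.6).
Posterior mean ≈ 0.209, SD ≈ 0.095; a Normal approximation gives roughly [0.022, 0.396].
Exact: F⁻¹(0.025) = 0.058; F⁻¹(0.975) = 0.424.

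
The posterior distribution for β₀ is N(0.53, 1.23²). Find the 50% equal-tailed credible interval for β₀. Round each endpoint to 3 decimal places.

The posterior is symmetric, so the 50% equal-tailed interval is β₀ = 0.53 ± z·1.23 with z = 0.674.
Half-width: 0.674 × 1.23 = 0.830.
0.53 − 0.830 = -0.300; 0.53 + 0.830 = 1.360.

[-0.300, 1.360]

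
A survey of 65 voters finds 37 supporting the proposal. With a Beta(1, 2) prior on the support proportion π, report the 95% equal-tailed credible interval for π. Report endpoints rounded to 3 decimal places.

Posterior: Beta(1+37, 2+28) = Beta(38, 30).
Equal-tailed 95% interval: the 0.025 and 0.975 quantiles of Beta(38, 30).
Posterior mean ≈ 0.559, SD ≈ 0.060; a Normal approximation gives roughly [0.442, 0.676].
Exact: F⁻¹(0.025) = 0.440; F⁻¹(0.975) = 0.674.

[0.440, 0.674]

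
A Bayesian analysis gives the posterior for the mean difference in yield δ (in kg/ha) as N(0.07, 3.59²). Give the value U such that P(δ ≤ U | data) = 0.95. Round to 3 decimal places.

5.975

Need U with P(δ ≤ U) = 0.95: U = 0.07 + z_{0.05}·3.59.
z = 1.645; U = 0.07 + 1.645 × 3.59 = 5.975.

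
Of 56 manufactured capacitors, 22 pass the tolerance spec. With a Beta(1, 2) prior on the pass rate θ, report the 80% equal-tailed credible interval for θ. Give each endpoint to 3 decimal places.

Posterior: Beta(1+22, 2+34) = Beta(23, 36).
Equal-tailed 80% interval: the 0.1 and 0.9 quantiles of Beta(23, 36).
Posterior mean ≈ 0.390, SD ≈ 0.063; a Normal approximation gives roughly [0.309, 0.471].
Exact: F⁻¹(0.1) = 0.310; F⁻¹(0.9) = 0.472.

[0.310, 0.472]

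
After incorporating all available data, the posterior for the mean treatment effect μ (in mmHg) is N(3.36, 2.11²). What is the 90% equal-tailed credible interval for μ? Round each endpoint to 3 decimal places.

[-0.111, 6.831]

The posterior is symmetric, so the 90% equal-tailed interval is μ = 3.36 ± z·2.11 with z = 1.645.
Half-width: 1.645 × 2.11 = 3.471.
3.36 − 3.471 = -0.111; 3.36 + 3.471 = 6.831.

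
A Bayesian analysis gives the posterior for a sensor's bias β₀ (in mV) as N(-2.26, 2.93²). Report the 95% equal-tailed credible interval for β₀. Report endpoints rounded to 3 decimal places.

[-8.003, 3.483]

The posterior is symmetric, so the 95% equal-tailed interval is β₀ = -2.26 ± z·2.93 with z = 1.960.
Half-width: 1.960 × 2.93 = 5.743.
-2.26 − 5.743 = -8.003; -2.26 + 5.743 = 3.483.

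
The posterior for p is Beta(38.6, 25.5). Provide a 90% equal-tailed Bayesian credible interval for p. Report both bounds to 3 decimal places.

Posterior: Beta(38.6, 25.5).
Equal-tailed 90% interval: the 0.05 and 0.95 quantiles of Beta(38.6, 25.5).
Posterior mean ≈ 0.602, SD ≈ 0.061; a Normal approximation gives roughly [0.502, 0.702].
Exact: F⁻¹(0.05) = 0.501; F⁻¹(0.95) = 0.700.

[0.501, 0.700]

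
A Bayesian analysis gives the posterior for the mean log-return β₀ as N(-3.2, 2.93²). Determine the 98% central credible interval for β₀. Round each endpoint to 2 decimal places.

[-10.02, 3.62]

The posterior is symmetric, so the 98% equal-tailed interval is β₀ = -3.2 ± z·2.93 with z = 2.326.
Half-width: 2.326 × 2.93 = 6.82.
-3.2 − 6.82 = -10.02; -3.2 + 6.82 = 3.62.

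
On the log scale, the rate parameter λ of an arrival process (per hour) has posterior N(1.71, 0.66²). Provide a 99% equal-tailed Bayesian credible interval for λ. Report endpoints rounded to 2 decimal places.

On the log scale the 99% interval is 1.71 ± 2.576 × 0.66 = [0.0100, 3.4100].
Exponentiate: [e^0.0100, e^3.4100] = [1.01, 30.27].

[1.01, 30.27]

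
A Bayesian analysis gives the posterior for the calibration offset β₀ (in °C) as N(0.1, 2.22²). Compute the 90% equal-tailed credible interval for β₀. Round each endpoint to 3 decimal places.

The posterior is symmetric, so the 90% equal-tailed interval is β₀ = 0.1 ± z·2.22 with z = 1.645.
Half-width: 1.645 × 2.22 = 3.652.
0.1 − 3.652 = -3.552; 0.1 + 3.652 = 3.752.

[-3.552, 3.752]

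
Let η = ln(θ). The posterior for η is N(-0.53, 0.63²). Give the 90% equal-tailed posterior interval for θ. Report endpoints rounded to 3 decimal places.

On the log scale the 90% interval is -0.53 ± 1.645 × 0.63 = [-1.5663, 0.5063].
Exponentiate: [e^-1.5663, e^0.5063] = [0.209, 1.659].

[0.209, 1.659]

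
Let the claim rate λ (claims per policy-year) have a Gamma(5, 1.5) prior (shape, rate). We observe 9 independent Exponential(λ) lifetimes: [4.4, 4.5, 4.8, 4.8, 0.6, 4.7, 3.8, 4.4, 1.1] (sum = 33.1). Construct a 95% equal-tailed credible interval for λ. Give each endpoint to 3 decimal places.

Posterior: Gamma(5+9, 1.5+33.1) = Gamma(14, 34.6) (shape, rate).
Equal-tailed 95% interval: Gamma(14, 34.6) quantiles at 0.025 and 0.975.
Posterior mean ≈ 0.405, SD ≈ 0.108; a Normal approximation gives roughly [0.193, 0.617].
Exact: lower = 0.221; upper = 0.642.

[0.221, 0.642]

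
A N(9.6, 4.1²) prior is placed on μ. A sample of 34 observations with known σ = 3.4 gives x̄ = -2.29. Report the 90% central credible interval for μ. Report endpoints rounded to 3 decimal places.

[-3.004, -1.105]

Posterior precision = 1/4.1² + 34/3.4² = 0.0595 + 2.9412 = 3.0007, so posterior SD = 0.5773.
Posterior mean = (9.6/4.1² + 34·-2.29/3.4²) / 3.0007 = -2.0543.
Interval: -2.0543 ± 1.645 × 0.5773 → [-3.004, -1.105].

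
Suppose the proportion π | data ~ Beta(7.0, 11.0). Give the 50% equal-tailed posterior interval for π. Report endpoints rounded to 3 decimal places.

Posterior: Beta(7.0, 11.0).
Equal-tailed 50% interval: the 0.25 and 0.75 quantiles of Beta(7.0, 11.0).
Posterior mean ≈ 0.389, SD ≈ 0.112; a Normal approximation gives roughly [0.313, 0.464].
Exact: F⁻¹(0.25) = 0.309; F⁻¹(0.75) = 0.465.

[0.309, 0.465]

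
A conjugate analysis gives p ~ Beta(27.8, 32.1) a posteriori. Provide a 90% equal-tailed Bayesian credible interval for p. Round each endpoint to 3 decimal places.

[0.360, 0.570]

Posterior: Beta(27.8, 32.1).
Equal-tailed 90% interval: the 0.05 and 0.95 quantiles of Beta(27.8, 32.1).
Posterior mean ≈ 0.464, SD ≈ 0.064; a Normal approximation gives roughly [0.359, 0.569].
Exact: F⁻¹(0.05) = 0.360; F⁻¹(0.95) = 0.570.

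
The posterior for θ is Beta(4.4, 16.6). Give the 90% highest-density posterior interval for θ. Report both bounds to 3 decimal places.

[0.069, 0.344]

The posterior is unimodal and skewed, so the HPD interval has equal density at both endpoints and is the shortest 90% interval.
Solving f(0.069) = f(0.344) with F(0.344) − F(0.069) = 0.90 gives [0.069, 0.344].
For comparison, the equal-tailed interval is [0.084, 0.367]; the HPD is narrower and shifted toward the mode.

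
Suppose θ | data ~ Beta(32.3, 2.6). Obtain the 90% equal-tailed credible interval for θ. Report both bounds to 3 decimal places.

[0.842, 0.981]

Posterior: Beta(32.3, 2.6).
Equal-tailed 90% interval: the 0.05 and 0.95 quantiles of Beta(32.3, 2.6).
Posterior mean ≈ 0.926, SD ≈ 0.044; a Normal approximation gives roughly [0.853, 0.998].
Exact: F⁻¹(0.05) = 0.842; F⁻¹(0.95) = 0.981.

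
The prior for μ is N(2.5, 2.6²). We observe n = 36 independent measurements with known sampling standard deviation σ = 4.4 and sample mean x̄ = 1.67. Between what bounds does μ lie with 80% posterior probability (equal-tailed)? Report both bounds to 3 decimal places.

Posterior precision = 1/2.6² + 36/4.4² = 0.1479 + 1.8595 = 2.0074, so posterior SD = 0.7058.
Posterior mean = (2.5/2.6² + 36·1.67/4.4²) / 2.0074 = 1.7312.
Interval: 1.7312 ± 1.282 × 0.7058 → [0.827, 2.636].

[0.827, 2.636]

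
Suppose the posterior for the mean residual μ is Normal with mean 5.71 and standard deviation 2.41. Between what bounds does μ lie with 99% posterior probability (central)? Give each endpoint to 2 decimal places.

The posterior is symmetric, so the 99% equal-tailed interval is μ = 5.71 ± z·2.41 with z = 2.576.
Half-width: 2.576 × 2.41 = 6.21.
5.71 − 6.21 = -0.50; 5.71 + 6.21 = 11.92.

[-0.50, 11.92]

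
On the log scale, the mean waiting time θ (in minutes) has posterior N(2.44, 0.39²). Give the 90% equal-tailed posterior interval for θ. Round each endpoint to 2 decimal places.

On the log scale the 90% interval is 2.44 ± 1.645 × 0.39 = [1.7985, 3.0815].
Exponentiate: [e^1.7985, e^3.0815] = [6.04, 21.79].

[6.04, 21.79]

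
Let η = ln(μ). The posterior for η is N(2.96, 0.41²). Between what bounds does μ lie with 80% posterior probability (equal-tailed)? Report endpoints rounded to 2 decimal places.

[11.41, 32.64]

On the log scale the 80% interval is 2.96 ± 1.282 × 0.41 = [2.4346, 3.4854].
Exponentiate: [e^2.4346, e^3.4854] = [11.41, 32.64].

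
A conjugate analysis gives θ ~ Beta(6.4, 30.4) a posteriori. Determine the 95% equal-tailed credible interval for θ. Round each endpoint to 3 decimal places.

Posterior: Beta(6.4, 30.4).
Equal-tailed 95% interval: the 0.025 and 0.975 quantiles of Beta(6.4, 30.4).
Posterior mean ≈ 0.174, SD ≈ 0.062; a Normal approximation gives roughly [0.053, 0.295].
Exact: F⁻¹(0.025) = 0.071; F⁻¹(0.975) = 0.310.

[0.071, 0.310]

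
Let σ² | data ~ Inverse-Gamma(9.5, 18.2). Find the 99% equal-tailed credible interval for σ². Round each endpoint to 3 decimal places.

Inverse-Gamma(9.5, 18.2) quantiles: F⁻¹(0.005) and F⁻¹(0.995).
Equivalently, 1/σ² ~ Gamma(9.5, rate = 18.2); invert its 0.995 and 0.005 quantiles.
Posterior mean ≈ 2.141, SD ≈ 0.782; a Normal approximation gives roughly [0.127, 4.155].
Exact: lower = 0.943; upper = 5.319.

[0.943, 5.319]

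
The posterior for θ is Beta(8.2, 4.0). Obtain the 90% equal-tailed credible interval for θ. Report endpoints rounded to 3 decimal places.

Posterior: Beta(8.2, 4.0).
Equal-tailed 90% interval: the 0.05 and 0.95 quantiles of Beta(8.2, 4.0).
Posterior mean ≈ 0.672, SD ≈ 0.129; a Normal approximation gives roughly [0.460, 0.885].
Exact: F⁻¹(0.05) = 0.443; F⁻¹(0.95) = 0.868.

[0.443, 0.868]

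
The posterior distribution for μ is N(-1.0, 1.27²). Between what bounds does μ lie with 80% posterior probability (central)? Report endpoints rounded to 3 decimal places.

[-2.628, 0.628]

The posterior is symmetric, so the 80% equal-tailed interval is μ = -1.0 ± z·1.27 with z = 1.282.
Half-width: 1.282 × 1.27 = 1.628.
-1.0 − 1.628 = -2.628; -1.0 + 1.628 = 0.628.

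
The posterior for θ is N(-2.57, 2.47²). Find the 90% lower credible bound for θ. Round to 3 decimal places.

-5.735

Need L with P(θ ≥ L) = 0.90: L = -2.57 − z_{0.1}·2.47.
z = 1.282; L = -2.57 − 1.282 × 2.47 = -5.735.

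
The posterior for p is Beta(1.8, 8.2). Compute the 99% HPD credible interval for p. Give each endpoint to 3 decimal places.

The posterior is unimodal and skewed, so the HPD interval has equal density at both endpoints and is the shortest 99% interval.
Solving f(0.001) = f(0.519) with F(0.519) − F(0.001) = 0.99 gives [0.001, 0.519].
For comparison, the equal-tailed interval is [0.008, 0.560]; the HPD is narrower and shifted toward the mode.

[0.001, 0.519]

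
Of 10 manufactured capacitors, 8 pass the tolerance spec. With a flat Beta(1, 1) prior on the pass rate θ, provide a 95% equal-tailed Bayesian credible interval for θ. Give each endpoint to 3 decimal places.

Posterior: Beta(1+8, 1+2) = Beta(9, 3).
Equal-tailed 95% interval: the 0.025 and 0.975 quantiles of Beta(9, 3).
Posterior mean ≈ 0.750, SD ≈ 0.120; a Normal approximation gives roughly [0.515, 0.985].
Exact: F⁻¹(0.025) = 0.482; F⁻¹(0.975) = 0.940.

[0.482, 0.940]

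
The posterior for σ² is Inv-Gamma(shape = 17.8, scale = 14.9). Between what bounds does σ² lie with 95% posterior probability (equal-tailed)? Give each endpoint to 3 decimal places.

Inverse-Gamma(17.8, 14.9) quantiles: F⁻¹(0.025) and F⁻¹(0.975).
Equivalently, 1/σ² ~ Gamma(17.8, rate = 14.9); invert its 0.975 and 0.025 quantiles.
Posterior mean ≈ 0.887, SD ≈ 0.223; a Normal approximation gives roughly [0.450, 1.324].
Exact: lower = 0.552; upper = 1.417.

[0.552, 1.417]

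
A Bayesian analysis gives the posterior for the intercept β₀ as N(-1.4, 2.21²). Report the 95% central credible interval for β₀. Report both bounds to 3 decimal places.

[-5.732, 2.932]

The posterior is symmetric, so the 95% equal-tailed interval is β₀ = -1.4 ± z·2.21 with z = 1.960.
Half-width: 1.960 × 2.21 = 4.332.
-1.4 − 4.332 = -5.732; -1.4 + 4.332 = 2.932.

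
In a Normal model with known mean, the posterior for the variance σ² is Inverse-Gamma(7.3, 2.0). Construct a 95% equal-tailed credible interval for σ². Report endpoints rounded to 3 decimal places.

[0.148, 0.666]

Inverse-Gamma(7.3, 2.0) quantiles: F⁻¹(0.025) and F⁻¹(0.975).
Equivalently, 1/σ² ~ Gamma(7.3, rate = 2.0); invert its 0.975 and 0.025 quantiles.
Posterior mean ≈ 0.317, SD ≈ 0.138; a Normal approximation gives roughly [0.047, 0.588].
Exact: lower = 0.148; upper = 0.666.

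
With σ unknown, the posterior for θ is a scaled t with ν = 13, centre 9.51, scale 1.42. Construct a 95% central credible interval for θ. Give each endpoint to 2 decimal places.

The t_13 distribution is symmetric; the 95% interval is 9.51 ± t·1.42 with t_{0.975,13} = 2.160.
Half-width: 2.160 × 1.42 = 3.07.
9.51 − 3.07 = 6.44; 9.51 + 3.07 = 12.58.

[6.44, 12.58]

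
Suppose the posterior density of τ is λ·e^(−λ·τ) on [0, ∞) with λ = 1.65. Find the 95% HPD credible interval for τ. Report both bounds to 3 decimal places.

[0.000, 1.816]

The exponential density is strictly decreasing on [0, ∞), so the HPD interval is anchored at 0: [0, q] with P(τ ≤ q) = 0.95.
q = −ln(1 − 0.95) / 1.65 = 2.9957 / 1.65 = 1.816.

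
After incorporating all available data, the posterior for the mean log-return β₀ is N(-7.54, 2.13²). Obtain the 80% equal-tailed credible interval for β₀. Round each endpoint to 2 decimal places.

[-10.27, -4.81]

The posterior is symmetric, so the 80% equal-tailed interval is β₀ = -7.54 ± z·2.13 with z = 1.282.
Half-width: 1.282 × 2.13 = 2.73.
-7.54 − 2.73 = -10.27; -7.54 + 2.73 = -4.81.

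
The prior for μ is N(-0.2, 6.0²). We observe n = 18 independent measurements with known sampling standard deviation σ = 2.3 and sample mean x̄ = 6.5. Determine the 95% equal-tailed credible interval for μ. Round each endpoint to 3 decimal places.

Posterior precision = 1/6.0² + 18/2.3² = 0.0278 + 3.4026 = 3.4304, so posterior SD = 0.5399.
Posterior mean = (-0.2/6.0² + 18·6.5/2.3²) / 3.4304 = 6.4457.
Interval: 6.4457 ± 1.960 × 0.5399 → [5.388, 7.504].

[5.388, 7.504]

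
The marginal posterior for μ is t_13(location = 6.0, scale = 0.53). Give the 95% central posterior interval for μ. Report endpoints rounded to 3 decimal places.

[4.855, 7.145]

The t_13 distribution is symmetric; the 95% interval is 6.0 ± t·0.53 with t_{0.975,13} = 2.160.
Half-width: 2.160 × 0.53 = 1.145.
6.0 − 1.145 = 4.855; 6.0 + 1.145 = 7.145.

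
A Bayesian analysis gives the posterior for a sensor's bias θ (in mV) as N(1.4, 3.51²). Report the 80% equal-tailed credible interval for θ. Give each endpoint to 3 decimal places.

The posterior is symmetric, so the 80% equal-tailed interval is θ = 1.4 ± z·3.51 with z = 1.282.
Half-width: 1.282 × 3.51 = 4.498.
1.4 − 4.498 = -3.098; 1.4 + 4.498 = 5.898.

[-3.098, 5.898]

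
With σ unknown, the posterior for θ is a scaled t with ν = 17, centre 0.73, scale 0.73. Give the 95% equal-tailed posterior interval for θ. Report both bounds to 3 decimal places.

[-0.810, 2.270]

The t_17 distribution is symmetric; the 95% interval is 0.73 ± t·0.73 with t_{0.975,17} = 2.110.
Half-width: 2.110 × 0.73 = 1.540.
0.73 − 1.540 = -0.810; 0.73 + 1.540 = 2.270.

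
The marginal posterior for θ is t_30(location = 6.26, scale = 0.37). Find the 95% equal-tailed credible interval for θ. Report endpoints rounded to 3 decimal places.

The t_30 distribution is symmetric; the 95% interval is 6.26 ± t·0.37 with t_{0.975,30} = 2.042.
Half-width: 2.042 × 0.37 = 0.756.
6.26 − 0.756 = 5.504; 6.26 + 0.756 = 7.016.

[5.504, 7.016]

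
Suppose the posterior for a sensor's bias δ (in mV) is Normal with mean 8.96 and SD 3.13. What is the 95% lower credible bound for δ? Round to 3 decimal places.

3.812

Need L with P(δ ≥ L) = 0.95: L = 8.96 − z_{0.05}·3.13.
z = 1.645; L = 8.96 − 1.645 × 3.13 = 3.812.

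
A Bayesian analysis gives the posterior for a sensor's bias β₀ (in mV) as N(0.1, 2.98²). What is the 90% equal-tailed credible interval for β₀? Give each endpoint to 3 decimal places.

The posterior is symmetric, so the 90% equal-tailed interval is β₀ = 0.1 ± z·2.98 with z = 1.645.
Half-width: 1.645 × 2.98 = 4.902.
0.1 − 4.902 = -4.802; 0.1 + 4.902 = 5.002.

[-4.802, 5.002]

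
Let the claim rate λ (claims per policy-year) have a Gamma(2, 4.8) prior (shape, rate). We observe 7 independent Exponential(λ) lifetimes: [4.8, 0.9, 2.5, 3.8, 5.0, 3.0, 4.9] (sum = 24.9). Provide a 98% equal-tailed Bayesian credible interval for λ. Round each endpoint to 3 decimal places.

[0.118, 0.586]

Posterior: Gamma(2+7, 4.8+24.9) = Gamma(9, 29.7) (shape, rate).
Equal-tailed 98% interval: Gamma(9, 29.7) quantiles at 0.01 and 0.99.
Posterior mean ≈ 0.303, SD ≈ 0.101; a Normal approximation gives roughly [0.068, 0.538].
Exact: lower = 0.118; upper = 0.586.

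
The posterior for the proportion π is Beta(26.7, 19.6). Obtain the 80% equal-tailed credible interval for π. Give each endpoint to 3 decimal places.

Posterior: Beta(26.7, 19.6).
Equal-tailed 80% interval: the 0.1 and 0.9 quantiles of Beta(26.7, 19.6).
Posterior mean ≈ 0.577, SD ≈ 0.072; a Normal approximation gives roughly [0.485, 0.669].
Exact: F⁻¹(0.1) = 0.483; F⁻¹(0.9) = 0.669.

[0.483, 0.669]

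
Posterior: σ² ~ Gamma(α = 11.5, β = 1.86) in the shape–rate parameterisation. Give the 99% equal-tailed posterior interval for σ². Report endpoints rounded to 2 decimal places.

[2.49, 11.88]

Posterior: Gamma(shape 11.5, rate 1.86).
Equal-tailed 99% interval: Gamma(11.5, 1.86) quantiles at 0.005 and 0.995.
Posterior mean ≈ 6.18, SD ≈ 1.82; a Normal approximation gives roughly [1.49, 10.88].
Exact: lower = 2.49; upper = 11.88.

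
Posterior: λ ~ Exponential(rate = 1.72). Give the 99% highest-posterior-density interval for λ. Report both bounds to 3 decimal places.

The exponential density is strictly decreasing on [0, ∞), so the HPD interval is anchored at 0: [0, q] with P(λ ≤ q) = 0.99.
q = −ln(1 − 0.99) / 1.72 = 4.6052 / 1.72 = 2.677.

[0.000, 2.677]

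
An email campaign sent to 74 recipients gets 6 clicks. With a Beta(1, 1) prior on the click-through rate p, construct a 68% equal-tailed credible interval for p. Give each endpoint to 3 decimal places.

[0.060, 0.125]

Posterior: Beta(1+6, 1+68) = Beta(7, 69).
Equal-tailed 68% interval: the 0.16 and 0.84 quantiles of Beta(7, 69).
Posterior mean ≈ 0.092, SD ≈ 0.033; a Normal approximation gives roughly [0.059, 0.125].
Exact: F⁻¹(0.16) = 0.060; F⁻¹(0.84) = 0.125.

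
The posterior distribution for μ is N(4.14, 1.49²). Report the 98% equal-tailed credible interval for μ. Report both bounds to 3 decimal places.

The posterior is symmetric, so the 98% equal-tailed interval is μ = 4.14 ± z·1.49 with z = 2.326.
Half-width: 2.326 × 1.49 = 3.466.
4.14 − 3.466 = 0.674; 4.14 + 3.466 = 7.606.

[0.674, 7.606]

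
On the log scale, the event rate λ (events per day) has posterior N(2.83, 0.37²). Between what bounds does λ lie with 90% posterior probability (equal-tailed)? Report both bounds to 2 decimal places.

On the log scale the 90% interval is 2.83 ± 1.645 × 0.37 = [2.2214, 3.4386].
Exponentiate: [e^2.2214, e^3.4386] = [9.22, 31.14].

[9.22, 31.14]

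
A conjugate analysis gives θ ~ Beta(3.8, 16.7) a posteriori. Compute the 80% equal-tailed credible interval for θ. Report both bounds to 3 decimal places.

Posterior: Beta(3.8, 16.7).
Equal-tailed 80% interval: the 0.1 and 0.9 quantiles of Beta(3.8, 16.7).
Posterior mean ≈ 0.185, SD ≈ 0.084; a Normal approximation gives roughly [0.078, 0.293].
Exact: F⁻¹(0.1) = 0.085; F⁻¹(0.9) = 0.299.

[0.085, 0.299]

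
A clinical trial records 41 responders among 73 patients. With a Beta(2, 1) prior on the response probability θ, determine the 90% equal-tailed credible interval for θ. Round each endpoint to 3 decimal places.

Posterior: Beta(2+41, 1+32) = Beta(43, 33).
Equal-tailed 90% interval: the 0.05 and 0.95 quantiles of Beta(43, 33).
Posterior mean ≈ 0.566, SD ≈ 0.056; a Normal approximation gives roughly [0.473, 0.659].
Exact: F⁻¹(0.05) = 0.472; F⁻¹(0.95) = 0.658.

[0.472, 0.658]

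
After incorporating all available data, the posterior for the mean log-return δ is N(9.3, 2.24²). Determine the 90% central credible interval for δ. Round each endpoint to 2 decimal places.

[5.62, 12.98]

The posterior is symmetric, so the 90% equal-tailed interval is δ = 9.3 ± z·2.24 with z = 1.645.
Half-width: 1.645 × 2.24 = 3.68.
9.3 − 3.68 = 5.62; 9.3 + 3.68 = 12.98.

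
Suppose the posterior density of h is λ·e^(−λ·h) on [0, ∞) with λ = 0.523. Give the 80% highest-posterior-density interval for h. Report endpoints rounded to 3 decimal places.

The exponential density is strictly decreasing on [0, ∞), so the HPD interval is anchored at 0: [0, q] with P(h ≤ q) = 0.80.
q = −ln(1 − 0.80) / 0.523 = 1.6094 / 0.523 = 3.077.

[0.000, 3.077]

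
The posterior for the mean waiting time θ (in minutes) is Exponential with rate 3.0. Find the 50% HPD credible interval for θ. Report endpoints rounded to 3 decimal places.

The exponential density is strictly decreasing on [0, ∞), so the HPD interval is anchored at 0: [0, q] with P(θ ≤ q) = 0.50.
q = −ln(1 − 0.50) / 3.0 = 0.6931 / 3.0 = 0.231.

[0.000, 0.231]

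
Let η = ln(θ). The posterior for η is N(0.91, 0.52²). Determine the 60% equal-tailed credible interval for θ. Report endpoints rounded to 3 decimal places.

On the log scale the 60% interval is 0.91 ± 0.842 × 0.52 = [0.4724, 1.3476].
Exponentiate: [e^0.4724, e^1.3476] = [1.604, 3.848].

[1.604, 3.848]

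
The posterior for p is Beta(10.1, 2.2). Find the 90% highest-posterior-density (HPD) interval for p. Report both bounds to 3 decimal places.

The posterior is unimodal and skewed, so the HPD interval has equal density at both endpoints and is the shortest 90% interval.
Solving f(0.667) = f(0.982) with F(0.982) − F(0.667) = 0.90 gives [0.667, 0.982].
For comparison, the equal-tailed interval is [0.622, 0.960]; the HPD is narrower and shifted toward the mode.

[0.667, 0.982]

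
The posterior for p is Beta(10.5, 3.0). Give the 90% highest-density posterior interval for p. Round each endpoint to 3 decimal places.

[0.611, 0.953]

The posterior is unimodal and skewed, so the HPD interval has equal density at both endpoints and is the shortest 90% interval.
Solving f(0.611) = f(0.953) with F(0.953) − F(0.611) = 0.90 gives [0.611, 0.953].
For comparison, the equal-tailed interval is [0.576, 0.931]; the HPD is narrower and shifted toward the mode.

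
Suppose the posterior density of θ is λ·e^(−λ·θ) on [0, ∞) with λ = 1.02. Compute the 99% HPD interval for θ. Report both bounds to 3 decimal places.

[0.000, 4.515]

The exponential density is strictly decreasing on [0, ∞), so the HPD interval is anchored at 0: [0, q] with P(θ ≤ q) = 0.99.
q = −ln(1 − 0.99) / 1.02 = 4.6052 / 1.02 = 4.515.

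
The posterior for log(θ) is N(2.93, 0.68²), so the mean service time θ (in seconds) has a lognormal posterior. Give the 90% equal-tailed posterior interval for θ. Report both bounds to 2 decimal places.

[6.12, 57.31]

On the log scale the 90% interval is 2.93 ± 1.645 × 0.68 = [1.8115, 4.0485].
Exponentiate: [e^1.8115, e^4.0485] = [6.12, 57.31].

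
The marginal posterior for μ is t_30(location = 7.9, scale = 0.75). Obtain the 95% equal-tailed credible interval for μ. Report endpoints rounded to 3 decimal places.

[6.368, 9.432]

The t_30 distribution is symmetric; the 95% interval is 7.9 ± t·0.75 with t_{0.975,30} = 2.042.
Half-width: 2.042 × 0.75 = 1.532.
7.9 − 1.532 = 6.368; 7.9 + 1.532 = 9.432.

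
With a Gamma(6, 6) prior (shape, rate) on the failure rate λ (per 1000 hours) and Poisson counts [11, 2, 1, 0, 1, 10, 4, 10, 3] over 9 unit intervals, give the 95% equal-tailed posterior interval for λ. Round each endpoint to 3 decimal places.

Posterior: Gamma(6+42, 6+9) = Gamma(48, 15) (shape, rate).
Equal-tailed 95% interval: Gamma(48, 15) quantiles at 0.025 and 0.975.
Posterior mean ≈ 3.200, SD ≈ 0.462; a Normal approximation gives roughly [2.295, 4.105].
Exact: lower = 2.359; upper = 4.167.

[2.359, 4.167]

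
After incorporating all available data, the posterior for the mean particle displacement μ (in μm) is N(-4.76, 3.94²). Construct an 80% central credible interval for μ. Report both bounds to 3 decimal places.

The posterior is symmetric, so the 80% equal-tailed interval is μ = -4.76 ± z·3.94 with z = 1.282.
Half-width: 1.282 × 3.94 = 5.049.
-4.76 − 5.049 = -9.809; -4.76 + 5.049 = 0.289.

[-9.809, 0.289]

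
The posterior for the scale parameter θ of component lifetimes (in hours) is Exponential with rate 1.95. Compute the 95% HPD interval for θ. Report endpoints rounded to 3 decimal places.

[0.000, 1.536]

The exponential density is strictly decreasing on [0, ∞), so the HPD interval is anchored at 0: [0, q] with P(θ ≤ q) = 0.95.
q = −ln(1 − 0.95) / 1.95 = 2.9957 / 1.95 = 1.536.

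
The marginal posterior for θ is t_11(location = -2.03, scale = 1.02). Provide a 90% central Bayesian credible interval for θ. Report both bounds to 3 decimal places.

[-3.862, -0.198]

The t_11 distribution is symmetric; the 90% interval is -2.03 ± t·1.02 with t_{0.95,11} = 1.796.
Half-width: 1.796 × 1.02 = 1.832.
-2.03 − 1.832 = -3.862; -2.03 + 1.832 = -0.198.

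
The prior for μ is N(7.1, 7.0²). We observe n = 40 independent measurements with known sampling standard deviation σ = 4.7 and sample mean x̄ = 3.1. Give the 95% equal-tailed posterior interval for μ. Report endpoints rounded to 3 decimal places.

Posterior precision = 1/7.0² + 40/4.7² = 0.0204 + 1.8108 = 1.8312, so posterior SD = 0.7390.
Posterior mean = (7.1/7.0² + 40·3.1/4.7²) / 1.8312 = 3.1446.
Interval: 3.1446 ± 1.960 × 0.7390 → [1.696, 4.593].

[1.696, 4.593]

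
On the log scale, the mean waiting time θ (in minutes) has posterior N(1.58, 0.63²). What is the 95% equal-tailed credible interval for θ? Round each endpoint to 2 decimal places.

[1.41, 16.69]

On the log scale the 95% interval is 1.58 ± 1.960 × 0.63 = [0.3452, 2.8148].
Exponentiate: [e^0.3452, e^2.8148] = [1.41, 16.69].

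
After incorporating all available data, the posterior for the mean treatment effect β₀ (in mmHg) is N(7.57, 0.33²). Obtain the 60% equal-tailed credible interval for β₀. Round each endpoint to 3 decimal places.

[7.292, 7.848]

The posterior is symmetric, so the 60% equal-tailed interval is β₀ = 7.57 ± z·0.33 with z = 0.842.
Half-width: 0.842 × 0.33 = 0.278.
7.57 − 0.278 = 7.292; 7.57 + 0.278 = 7.848.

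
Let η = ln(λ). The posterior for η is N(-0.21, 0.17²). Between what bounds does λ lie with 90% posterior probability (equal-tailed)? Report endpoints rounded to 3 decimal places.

On the log scale the 90% interval is -0.21 ± 1.645 × 0.17 = [-0.4896, 0.0696].
Exponentiate: [e^-0.4896, e^0.0696] = [0.613, 1.072].

[0.613, 1.072]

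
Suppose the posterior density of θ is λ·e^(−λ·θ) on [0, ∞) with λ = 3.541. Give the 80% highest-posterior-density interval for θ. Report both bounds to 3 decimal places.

The exponential density is strictly decreasing on [0, ∞), so the HPD interval is anchored at 0: [0, q] with P(θ ≤ q) = 0.80.
q = −ln(1 − 0.80) / 3.541 = 1.6094 / 3.541 = 0.455.

[0.000, 0.455]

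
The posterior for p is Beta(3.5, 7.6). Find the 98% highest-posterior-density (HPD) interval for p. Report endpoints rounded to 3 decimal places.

The posterior is unimodal and skewed, so the HPD interval has equal density at both endpoints and is the shortest 98% interval.
Solving f(0.053) = f(0.630) with F(0.630) − F(0.053) = 0.98 gives [0.053, 0.630].
For comparison, the equal-tailed interval is [0.068, 0.655]; the HPD is narrower and shifted toward the mode.

[0.053, 0.630]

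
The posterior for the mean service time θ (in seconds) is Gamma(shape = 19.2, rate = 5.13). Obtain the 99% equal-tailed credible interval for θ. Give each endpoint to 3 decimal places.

Posterior: Gamma(shape 19.2, rate 5.13).
Equal-tailed 99% interval: Gamma(19.2, 5.13) quantiles at 0.005 and 0.995.
Posterior mean ≈ 3.743, SD ≈ 0.854; a Normal approximation gives roughly [1.543, 5.943].
Exact: lower = 1.908; upper = 6.306.

[1.908, 6.306]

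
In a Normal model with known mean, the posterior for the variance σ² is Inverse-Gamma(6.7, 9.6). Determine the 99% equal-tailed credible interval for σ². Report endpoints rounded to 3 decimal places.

[0.631, 5.097]

Inverse-Gamma(6.7, 9.6) quantiles: F⁻¹(0.005) and F⁻¹(0.995).
Equivalently, 1/σ² ~ Gamma(6.7, rate = 9.6); invert its 0.995 and 0.005 quantiles.
Posterior mean ≈ 1.684, SD ≈ 0.777; a Normal approximation gives roughly [-0.317, 3.685].
Exact: lower = 0.631; upper = 5.097.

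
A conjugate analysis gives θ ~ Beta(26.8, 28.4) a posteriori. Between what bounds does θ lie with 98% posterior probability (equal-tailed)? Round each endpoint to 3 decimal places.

[0.333, 0.640]

Posterior: Beta(26.8, 28.4).
Equal-tailed 98% interval: the 0.01 and 0.99 quantiles of Beta(26.8, 28.4).
Posterior mean ≈ 0.486, SD ≈ 0.067; a Normal approximation gives roughly [0.330, 0.641].
Exact: F⁻¹(0.01) = 0.333; F⁻¹(0.99) = 0.640.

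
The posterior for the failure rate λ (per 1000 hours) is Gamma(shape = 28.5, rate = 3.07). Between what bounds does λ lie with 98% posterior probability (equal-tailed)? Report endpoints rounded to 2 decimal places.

[5.72, 13.80]

Posterior: Gamma(shape 28.5, rate 3.07).
Equal-tailed 98% interval: Gamma(28.5, 3.07) quantiles at 0.01 and 0.99.
Posterior mean ≈ 9.28, SD ≈ 1.74; a Normal approximation gives roughly [5.24, 13.33].
Exact: lower = 5.72; upper = 13.80.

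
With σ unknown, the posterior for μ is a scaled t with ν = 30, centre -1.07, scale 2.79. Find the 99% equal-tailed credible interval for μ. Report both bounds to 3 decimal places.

The t_30 distribution is symmetric; the 99% interval is -1.07 ± t·2.79 with t_{0.995,30} = 2.750.
Half-width: 2.750 × 2.79 = 7.672.
-1.07 − 7.672 = -8.742; -1.07 + 7.672 = 6.602.

[-8.742, 6.602]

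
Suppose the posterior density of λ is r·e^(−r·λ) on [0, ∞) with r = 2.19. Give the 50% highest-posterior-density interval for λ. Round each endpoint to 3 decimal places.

[0.000, 0.317]

The exponential density is strictly decreasing on [0, ∞), so the HPD interval is anchored at 0: [0, q] with P(λ ≤ q) = 0.50.
q = −ln(1 − 0.50) / 2.19 = 0.6931 / 2.19 = 0.317.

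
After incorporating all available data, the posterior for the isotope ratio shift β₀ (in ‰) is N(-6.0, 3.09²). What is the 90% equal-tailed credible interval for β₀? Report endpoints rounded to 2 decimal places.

The posterior is symmetric, so the 90% equal-tailed interval is β₀ = -6.0 ± z·3.09 with z = 1.645.
Half-width: 1.645 × 3.09 = 5.08.
-6.0 − 5.08 = -11.08; -6.0 + 5.08 = -0.92.

[-11.08, -0.92]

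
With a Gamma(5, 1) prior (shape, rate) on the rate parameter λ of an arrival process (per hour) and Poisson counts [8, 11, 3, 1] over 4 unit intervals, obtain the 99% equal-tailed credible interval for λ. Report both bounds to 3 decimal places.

Posterior: Gamma(5+23, 1+4) = Gamma(28, 5) (shape, rate).
Equal-tailed 99% interval: Gamma(28, 5) quantiles at 0.005 and 0.995.
Posterior mean ≈ 5.600, SD ≈ 1.058; a Normal approximation gives roughly [2.874, 8.326].
Exact: lower = 3.249; upper = 8.699.

[3.249, 8.699]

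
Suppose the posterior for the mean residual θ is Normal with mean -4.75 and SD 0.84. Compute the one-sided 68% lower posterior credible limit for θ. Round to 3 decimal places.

-5.143

Need L with P(θ ≥ L) = 0.68: L = -4.75 − z_{0.32}·0.84.
z = 0.468; L = -4.75 − 0.468 × 0.84 = -5.143.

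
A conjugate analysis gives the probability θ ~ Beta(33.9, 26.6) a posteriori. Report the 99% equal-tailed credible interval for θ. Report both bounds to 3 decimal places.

Posterior: Beta(33.9, 26.6).
Equal-tailed 99% interval: the 0.005 and 0.995 quantiles of Beta(33.9, 26.6).
Posterior mean ≈ 0.560, SD ≈ 0.063; a Normal approximation gives roughly [0.397, 0.723].
Exact: F⁻¹(0.005) = 0.396; F⁻¹(0.995) = 0.717.

[0.396, 0.717]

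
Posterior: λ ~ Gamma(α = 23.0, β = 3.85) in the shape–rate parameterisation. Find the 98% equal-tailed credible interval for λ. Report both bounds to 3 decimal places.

Posterior: Gamma(shape 23.0, rate 3.85).
Equal-tailed 98% interval: Gamma(23.0, 3.85) quantiles at 0.01 and 0.99.
Posterior mean ≈ 5.974, SD ≈ 1.246; a Normal approximation gives roughly [3.076, 8.872].
Exact: lower = 3.462; upper = 9.247.

[3.462, 9.247]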